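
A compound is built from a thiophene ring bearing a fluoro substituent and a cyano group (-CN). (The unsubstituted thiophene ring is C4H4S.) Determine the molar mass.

Atom tally by fragment:
  thiophene ring core → C:4 H:4 S:1
  (− 2 ring H displaced by substituents)
  + F → F:1
  + CN → C:1 N:1
Element totals:
  C: 5
  H: 2
  F: 1
  N: 1
  S: 1
Molecular formula: C5H2FNS.
  M = 5(12.011) + 2(1.008) + 18.998 + 14.007 + 32.06
    = 60.055 + 2.016 + 18.998 + 14.007 + 32.060 = 127.136

127.14 g/mol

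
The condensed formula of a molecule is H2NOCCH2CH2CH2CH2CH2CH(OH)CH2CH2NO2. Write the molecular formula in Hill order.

C9H18N2O4

Element totals:
  C: 9
  H: 18
  N: 2
  O: 4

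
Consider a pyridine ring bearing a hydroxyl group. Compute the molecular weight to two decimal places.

Atom tally by fragment:
  pyridine ring core → C:5 H:5 N:1
  (− 1 ring H displaced by substituents)
  + OH → O:1 H:1
Element totals:
  C: 5
  H: 5
  N: 1
  O: 1
Molecular formula: C5H5NO.
  M = 5(12.011) + 5(1.008) + 14.007 + 15.999
    = 60.055 + 5.040 + 14.007 + 15.999 = 95.101

95.10 g/mol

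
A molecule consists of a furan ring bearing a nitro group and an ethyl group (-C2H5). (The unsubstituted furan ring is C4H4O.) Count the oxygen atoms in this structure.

3

Atom tally by fragment:
  furan ring core → C:4 H:4 O:1
  (− 2 ring H displaced by substituents)
  + NO2 → N:1 O:2
  + C2H5 → C:2 H:5
Element totals:
  C: 6
  H: 7
  N: 1
  O: 3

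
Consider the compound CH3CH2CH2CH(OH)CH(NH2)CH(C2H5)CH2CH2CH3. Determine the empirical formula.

C11H25NO

Element totals:
  C: 11
  H: 25
  N: 1
  O: 1
Molecular formula: C11H25NO.
gcd of subscripts (11, 25, 1, 1) = 1, so the empirical formula equals the molecular formula.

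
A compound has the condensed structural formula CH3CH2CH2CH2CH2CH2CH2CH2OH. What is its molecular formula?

Element totals:
  C: 8
  H: 18
  O: 1

C8H18O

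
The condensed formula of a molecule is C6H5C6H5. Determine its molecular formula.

Element totals:
  C: 12
  H: 10

C12H10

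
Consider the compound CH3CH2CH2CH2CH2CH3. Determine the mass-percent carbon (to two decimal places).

Atom tally by fragment:
  CH3 → C:1 H:3
  CH2 → C:1 H:2
  CH2 → C:1 H:2
  CH2 → C:1 H:2
  CH2 → C:1 H:2
  CH3 → C:1 H:3
Element totals:
  C: 6
  H: 14
Molecular formula: C6H14.
Molar mass = 86.178 g/mol.
Mass from C: 6 × 12.011 = 72.066 g/mol.
%C = 72.066 / 86.178 × 100 = 83.62%.

83.62%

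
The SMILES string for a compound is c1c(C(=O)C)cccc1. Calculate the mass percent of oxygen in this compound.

13.32%

Atom tally by fragment:
  benzene ring core → C:6 H:6
  (− 1 ring H displaced by substituents)
  + COCH3 → C:2 H:3 O:1
Element totals:
  C: 8
  H: 8
  O: 1
Molecular formula: C8H8O.
Molar mass = 120.151 g/mol.
Mass from O: 1 × 15.999 = 15.999 g/mol.
%O = 15.999 / 120.151 × 100 = 13.32%.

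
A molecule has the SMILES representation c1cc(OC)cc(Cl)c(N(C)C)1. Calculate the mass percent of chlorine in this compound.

Atom tally by fragment:
  benzene ring core → C:6 H:6
  (− 3 ring H displaced by substituents)
  + OCH3 → C:1 H:3 O:1
  + Cl → Cl:1
  + N(CH3)2 → N:1 C:2 H:6
Element totals:
  C: 9
  H: 12
  Cl: 1
  N: 1
  O: 1
Molecular formula: C9H12ClNO.
Molar mass = 185.651 g/mol.
Mass from Cl: 1 × 35.45 = 35.450 g/mol.
%Cl = 35.450 / 185.651 × 100 = 19.09%.

19.09%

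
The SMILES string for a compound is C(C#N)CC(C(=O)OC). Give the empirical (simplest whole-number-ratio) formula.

C6H9NO2

Atom tally by fragment:
  NCCH2 → C:2 H:2 N:1
  CH2 → C:1 H:2
  CH2COOCH3 → C:3 H:5 O:2
Element totals:
  C: 6
  H: 9
  N: 1
  O: 2
Molecular formula: C6H9NO2.
gcd of subscripts (6, 9, 1, 2) = 1, so the empirical formula equals the molecular formula.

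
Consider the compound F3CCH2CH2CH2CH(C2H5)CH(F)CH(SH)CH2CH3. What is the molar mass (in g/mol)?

260.33 g/mol

Atom tally by fragment:
  F3CCH2 → C:2 H:2 F:3
  CH2 → C:1 H:2
  CH2 → C:1 H:2
  CH(C2H5) → C:3 H:6
  CH(F) → C:1 H:1 F:1
  CH(SH) → C:1 H:2 S:1
  CH2 → C:1 H:2
  CH3 → C:1 H:3
Element totals:
  C: 11
  H: 20
  F: 4
  S: 1
Molecular formula: C11H20F4S.
  M = 11(12.011) + 20(1.008) + 4(18.998) + 32.06
    = 132.121 + 20.160 + 75.992 + 32.060 = 260.333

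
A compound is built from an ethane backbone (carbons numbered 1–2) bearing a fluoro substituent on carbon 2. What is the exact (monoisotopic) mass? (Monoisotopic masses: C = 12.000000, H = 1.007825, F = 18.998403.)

48.0375

Atom tally by fragment:
  CH3 → C:1 H:3
  CH2F → C:1 H:2 F:1
Element totals:
  C: 2
  H: 5
  F: 1
Molecular formula: C2H5F.
  M = 2(12.0) + 5(1.007825) + 18.998403
    = 24.000000 + 5.039125 + 18.998403 = 48.037528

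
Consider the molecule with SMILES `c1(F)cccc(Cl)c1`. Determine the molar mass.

Atom tally by fragment:
  benzene ring core → C:6 H:6
  (− 2 ring H displaced by substituents)
  + F → F:1
  + Cl → Cl:1
Element totals:
  C: 6
  H: 4
  Cl: 1
  F: 1
Molecular formula: C6H4ClF.
  M = 6(12.011) + 4(1.008) + 35.45 + 18.998
    = 72.066 + 4.032 + 35.450 + 18.998 = 130.546

130.55 g/mol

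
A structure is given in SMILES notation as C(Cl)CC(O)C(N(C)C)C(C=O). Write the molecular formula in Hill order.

Atom tally by fragment:
  ClCH2 → C:1 H:2 Cl:1
  CH2 → C:1 H:2
  CH(OH) → C:1 H:2 O:1
  CH(N(CH3)2) → C:3 H:7 N:1
  CH2CHO → C:2 H:3 O:1
Element totals:
  C: 8
  H: 16
  Cl: 1
  N: 1
  O: 2

C8H16ClNO2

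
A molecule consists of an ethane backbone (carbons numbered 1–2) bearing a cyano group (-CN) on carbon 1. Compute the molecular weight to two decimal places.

55.08 g/mol

Atom tally by fragment:
  NCCH2 → C:2 H:2 N:1
  CH3 → C:1 H:3
Element totals:
  C: 3
  H: 5
  N: 1
Molecular formula: C3H5N.
  M = 3(12.011) + 5(1.008) + 14.007
    = 36.033 + 5.040 + 14.007 = 55.080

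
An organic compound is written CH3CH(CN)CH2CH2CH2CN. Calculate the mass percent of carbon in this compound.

Atom tally by fragment:
  CH3 → C:1 H:3
  CH(CN) → C:2 H:1 N:1
  CH2 → C:1 H:2
  CH2 → C:1 H:2
  CH2CN → C:2 H:2 N:1
Element totals:
  C: 7
  H: 10
  N: 2
Molecular formula: C7H10N2.
Molar mass = 122.171 g/mol.
Mass from C: 7 × 12.011 = 84.077 g/mol.
%C = 84.077 / 122.171 × 100 = 68.82%.

68.82%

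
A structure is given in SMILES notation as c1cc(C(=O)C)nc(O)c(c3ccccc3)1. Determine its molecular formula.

C13H11NO2

Atom tally by fragment:
  pyridine ring core → C:5 H:5 N:1
  (− 3 ring H displaced by substituents)
  + COCH3 → C:2 H:3 O:1
  + OH → O:1 H:1
  + C6H5 → C:6 H:5
Element totals:
  C: 13
  H: 11
  N: 1
  O: 2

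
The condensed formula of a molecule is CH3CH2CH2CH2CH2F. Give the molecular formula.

C5H11F

Element totals:
  C: 5
  H: 11
  F: 1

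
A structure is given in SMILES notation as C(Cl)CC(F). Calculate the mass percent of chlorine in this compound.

Atom tally by fragment:
  ClCH2 → C:1 H:2 Cl:1
  CH2 → C:1 H:2
  CH2F → C:1 H:2 F:1
Element totals:
  C: 3
  H: 6
  Cl: 1
  F: 1
Molecular formula: C3H6ClF.
Molar mass = 96.529 g/mol.
Mass from Cl: 1 × 35.45 = 35.450 g/mol.
%Cl = 35.450 / 96.529 × 100 = 36.72%.

36.72%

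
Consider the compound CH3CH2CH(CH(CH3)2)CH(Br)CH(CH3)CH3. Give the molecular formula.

C10H21Br

Element totals:
  C: 10
  H: 21
  Br: 1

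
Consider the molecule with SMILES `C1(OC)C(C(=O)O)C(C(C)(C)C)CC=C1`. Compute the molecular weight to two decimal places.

212.29 g/mol

Atom tally by fragment:
  cyclohexene ring core → C:6 H:10
  (− 3 ring H displaced by substituents)
  + OCH3 → C:1 H:3 O:1
  + COOH → C:1 H:1 O:2
  + C(CH3)3 → C:4 H:9
Element totals:
  C: 12
  H: 20
  O: 3
Molecular formula: C12H20O3.
  M = 12(12.011) + 20(1.008) + 3(15.999)
    = 144.132 + 20.160 + 47.997 = 212.289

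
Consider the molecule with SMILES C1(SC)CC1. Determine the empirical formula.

C4H8S

Atom tally by fragment:
  cyclopropane ring core → C:3 H:6
  (− 1 ring H displaced by substituents)
  + SCH3 → C:1 H:3 S:1
Element totals:
  C: 4
  H: 8
  S: 1
Molecular formula: C4H8S.
gcd of subscripts (4, 8, 1) = 1, so the empirical formula equals the molecular formula.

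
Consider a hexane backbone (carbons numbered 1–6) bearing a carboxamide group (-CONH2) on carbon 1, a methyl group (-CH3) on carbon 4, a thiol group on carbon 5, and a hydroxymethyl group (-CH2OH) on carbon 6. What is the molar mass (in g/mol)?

Atom tally by fragment:
  H2NOCCH2 → C:2 H:4 O:1 N:1
  CH2 → C:1 H:2
  CH2 → C:1 H:2
  CH(CH3) → C:2 H:4
  CH(SH) → C:1 H:2 S:1
  CH2CH2OH → C:2 H:5 O:1
Element totals:
  C: 9
  H: 19
  N: 1
  O: 2
  S: 1
Molecular formula: C9H19NO2S.
  M = 9(12.011) + 19(1.008) + 14.007 + 2(15.999) + 32.06
    = 108.099 + 19.152 + 14.007 + 31.998 + 32.060 = 205.316

205.32 g/mol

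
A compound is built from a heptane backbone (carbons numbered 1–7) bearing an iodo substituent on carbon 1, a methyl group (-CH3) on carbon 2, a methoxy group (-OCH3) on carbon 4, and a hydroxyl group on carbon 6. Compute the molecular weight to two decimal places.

286.15 g/mol

Atom tally by fragment:
  ICH2 → C:1 H:2 I:1
  CH(CH3) → C:2 H:4
  CH2 → C:1 H:2
  CH(OCH3) → C:2 H:4 O:1
  CH2 → C:1 H:2
  CH(OH) → C:1 H:2 O:1
  CH3 → C:1 H:3
Element totals:
  C: 9
  H: 19
  I: 1
  O: 2
Molecular formula: C9H19IO2.
  M = 9(12.011) + 19(1.008) + 126.904 + 2(15.999)
    = 108.099 + 19.152 + 126.904 + 31.998 = 286.153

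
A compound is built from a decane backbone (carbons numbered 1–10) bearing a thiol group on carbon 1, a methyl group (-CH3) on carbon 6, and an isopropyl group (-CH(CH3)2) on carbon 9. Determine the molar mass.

Atom tally by fragment:
  HSCH2 → C:1 H:3 S:1
  CH2 → C:1 H:2
  CH2 → C:1 H:2
  CH2 → C:1 H:2
  CH2 → C:1 H:2
  CH(CH3) → C:2 H:4
  CH2 → C:1 H:2
  CH2 → C:1 H:2
  CH(CH(CH3)2) → C:4 H:8
  CH3 → C:1 H:3
Element totals:
  C: 14
  H: 30
  S: 1
Molecular formula: C14H30S.
  M = 14(12.011) + 30(1.008) + 32.06
    = 168.154 + 30.240 + 32.060 = 230.454

230.45 g/mol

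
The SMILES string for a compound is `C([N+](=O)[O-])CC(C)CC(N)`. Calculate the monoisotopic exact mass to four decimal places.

146.1055

Atom tally by fragment:
  O2NCH2 → C:1 H:2 N:1 O:2
  CH2 → C:1 H:2
  CH(CH3) → C:2 H:4
  CH2 → C:1 H:2
  CH2NH2 → C:1 H:4 N:1
Element totals:
  C: 6
  H: 14
  N: 2
  O: 2
Molecular formula: C6H14N2O2.
  M = 6(12.0) + 14(1.007825) + 2(14.003074) + 2(15.994915)
    = 72.000000 + 14.109550 + 28.006148 + 31.989830 = 146.105528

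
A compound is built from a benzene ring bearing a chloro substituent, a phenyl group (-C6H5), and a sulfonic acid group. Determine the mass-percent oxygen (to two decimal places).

Atom tally by fragment:
  benzene ring core → C:6 H:6
  (− 3 ring H displaced by substituents)
  + Cl → Cl:1
  + C6H5 → C:6 H:5
  + SO3H → S:1 O:3 H:1
Element totals:
  C: 12
  H: 9
  Cl: 1
  O: 3
  S: 1
Molecular formula: C12H9ClO3S.
Molar mass = 268.711 g/mol.
Mass from O: 3 × 15.999 = 47.997 g/mol.
%O = 47.997 / 268.711 × 100 = 17.86%.

17.86%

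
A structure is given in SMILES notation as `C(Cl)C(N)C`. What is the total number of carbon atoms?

Atom tally by fragment:
  ClCH2 → C:1 H:2 Cl:1
  CH(NH2) → C:1 H:3 N:1
  CH3 → C:1 H:3
Element totals:
  C: 3
  H: 8
  Cl: 1
  N: 1

3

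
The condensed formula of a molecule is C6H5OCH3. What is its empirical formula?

C7H8O

Atom tally by fragment:
  benzene ring core → C:6 H:6
  (− 1 ring H displaced by substituents)
  + OCH3 → C:1 H:3 O:1
Element totals:
  C: 7
  H: 8
  O: 1
Molecular formula: C7H8O.
gcd of subscripts (7, 8, 1) = 1, so the empirical formula equals the molecular formula.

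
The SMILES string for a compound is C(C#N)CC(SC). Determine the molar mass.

115.19 g/mol

Atom tally by fragment:
  NCCH2 → C:2 H:2 N:1
  CH2 → C:1 H:2
  CH2SCH3 → C:2 H:5 S:1
Element totals:
  C: 5
  H: 9
  N: 1
  S: 1
Molecular formula: C5H9NS.
  M = 5(12.011) + 9(1.008) + 14.007 + 32.06
    = 60.055 + 9.072 + 14.007 + 32.060 = 115.194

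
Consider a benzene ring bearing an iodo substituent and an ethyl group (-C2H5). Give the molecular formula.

C8H9I

Atom tally by fragment:
  benzene ring core → C:6 H:6
  (− 2 ring H displaced by substituents)
  + I → I:1
  + C2H5 → C:2 H:5
Element totals:
  C: 8
  H: 9
  I: 1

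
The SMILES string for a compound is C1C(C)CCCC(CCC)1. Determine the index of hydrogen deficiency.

Atom tally by fragment:
  cyclohexane ring core → C:6 H:12
  (− 2 ring H displaced by substituents)
  + CH3 → C:1 H:3
  + CH2CH2CH3 → C:3 H:7
Element totals:
  C: 10
  H: 20
Molecular formula: C10H20.
DoU = (2C + 2 + N − H − X) / 2 = (2·10 + 2 + 0 − 20 − 0) / 2 = 1.

1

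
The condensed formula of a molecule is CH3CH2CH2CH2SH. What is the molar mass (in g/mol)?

Element totals:
  C: 4
  H: 10
  S: 1
Molecular formula: C4H10S.
  M = 4(12.011) + 10(1.008) + 32.06
    = 48.044 + 10.080 + 32.060 = 90.184

90.18 g/mol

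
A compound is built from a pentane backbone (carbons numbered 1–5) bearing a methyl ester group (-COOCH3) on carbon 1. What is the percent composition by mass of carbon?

64.58%

Atom tally by fragment:
  CH3OOCCH2 → C:3 H:5 O:2
  CH2 → C:1 H:2
  CH2 → C:1 H:2
  CH2 → C:1 H:2
  CH3 → C:1 H:3
Element totals:
  C: 7
  H: 14
  O: 2
Molecular formula: C7H14O2.
Molar mass = 130.187 g/mol.
Mass from C: 7 × 12.011 = 84.077 g/mol.
%C = 84.077 / 130.187 × 100 = 64.58%.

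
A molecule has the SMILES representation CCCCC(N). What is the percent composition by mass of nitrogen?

Atom tally by fragment:
  CH3 → C:1 H:3
  CH2 → C:1 H:2
  CH2 → C:1 H:2
  CH2 → C:1 H:2
  CH2NH2 → C:1 H:4 N:1
Element totals:
  C: 5
  H: 13
  N: 1
Molecular formula: C5H13N.
Molar mass = 87.166 g/mol.
Mass from N: 1 × 14.007 = 14.007 g/mol.
%N = 14.007 / 87.166 × 100 = 16.07%.

16.07%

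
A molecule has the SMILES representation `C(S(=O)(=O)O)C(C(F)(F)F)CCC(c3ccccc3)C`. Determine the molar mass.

310.33 g/mol

Atom tally by fragment:
  HO3SCH2 → C:1 H:3 S:1 O:3
  CH(CF3) → C:2 H:1 F:3
  CH2 → C:1 H:2
  CH2 → C:1 H:2
  CH(C6H5) → C:7 H:6
  CH3 → C:1 H:3
Element totals:
  C: 13
  H: 17
  F: 3
  O: 3
  S: 1
Molecular formula: C13H17F3O3S.
  M = 13(12.011) + 17(1.008) + 3(18.998) + 3(15.999) + 32.06
    = 156.143 + 17.136 + 56.994 + 47.997 + 32.060 = 310.330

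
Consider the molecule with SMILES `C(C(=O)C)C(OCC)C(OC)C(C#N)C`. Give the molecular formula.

C11H19NO3

Atom tally by fragment:
  CH3COCH2 → C:3 H:5 O:1
  CH(OC2H5) → C:3 H:6 O:1
  CH(OCH3) → C:2 H:4 O:1
  CH(CN) → C:2 H:1 N:1
  CH3 → C:1 H:3
Element totals:
  C: 11
  H: 19
  N: 1
  O: 3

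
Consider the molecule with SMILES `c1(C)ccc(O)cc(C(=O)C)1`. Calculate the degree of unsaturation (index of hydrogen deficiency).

Atom tally by fragment:
  benzene ring core → C:6 H:6
  (− 3 ring H displaced by substituents)
  + CH3 → C:1 H:3
  + OH → O:1 H:1
  + COCH3 → C:2 H:3 O:1
Element totals:
  C: 9
  H: 10
  O: 2
Molecular formula: C9H10O2.
DoU = (2C + 2 + N − H − X) / 2 = (2·9 + 2 + 0 − 10 − 0) / 2 = 5.

5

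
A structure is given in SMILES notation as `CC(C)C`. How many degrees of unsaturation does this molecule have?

Atom tally by fragment:
  CH3 → C:1 H:3
  CH(CH3) → C:2 H:4
  CH3 → C:1 H:3
Element totals:
  C: 4
  H: 10
Molecular formula: C4H10.
DoU = (2C + 2 + N − H − X) / 2 = (2·4 + 2 + 0 − 10 − 0) / 2 = 0.

0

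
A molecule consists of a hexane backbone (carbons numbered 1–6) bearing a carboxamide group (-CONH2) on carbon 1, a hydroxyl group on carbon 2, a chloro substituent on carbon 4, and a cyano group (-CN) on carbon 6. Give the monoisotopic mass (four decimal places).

204.0666

Atom tally by fragment:
  H2NOCCH2 → C:2 H:4 O:1 N:1
  CH(OH) → C:1 H:2 O:1
  CH2 → C:1 H:2
  CH(Cl) → C:1 H:1 Cl:1
  CH2 → C:1 H:2
  CH2CN → C:2 H:2 N:1
Element totals:
  C: 8
  H: 13
  Cl: 1
  N: 2
  O: 2
Molecular formula: C8H13ClN2O2.
  M = 8(12.0) + 13(1.007825) + 34.968853 + 2(14.003074) + 2(15.994915)
    = 96.000000 + 13.101725 + 34.968853 + 28.006148 + 31.989830 = 204.066556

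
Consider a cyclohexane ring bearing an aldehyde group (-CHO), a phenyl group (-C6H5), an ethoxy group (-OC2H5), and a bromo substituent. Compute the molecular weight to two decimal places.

311.22 g/mol

Atom tally by fragment:
  cyclohexane ring core → C:6 H:12
  (− 4 ring H displaced by substituents)
  + CHO → C:1 H:1 O:1
  + C6H5 → C:6 H:5
  + OC2H5 → C:2 H:5 O:1
  + Br → Br:1
Element totals:
  C: 15
  H: 19
  Br: 1
  O: 2
Molecular formula: C15H19BrO2.
  M = 15(12.011) + 19(1.008) + 79.904 + 2(15.999)
    = 180.165 + 19.152 + 79.904 + 31.998 = 311.219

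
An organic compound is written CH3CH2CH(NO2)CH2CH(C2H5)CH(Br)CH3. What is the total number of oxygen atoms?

Atom tally by fragment:
  CH3 → C:1 H:3
  CH2 → C:1 H:2
  CH(NO2) → C:1 H:1 N:1 O:2
  CH2 → C:1 H:2
  CH(C2H5) → C:3 H:6
  CH(Br) → C:1 H:1 Br:1
  CH3 → C:1 H:3
Element totals:
  C: 9
  H: 18
  Br: 1
  N: 1
  O: 2

2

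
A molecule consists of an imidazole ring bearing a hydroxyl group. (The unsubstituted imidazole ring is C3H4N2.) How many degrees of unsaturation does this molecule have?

Atom tally by fragment:
  imidazole ring core → C:3 H:4 N:2
  (− 1 ring H displaced by substituents)
  + OH → O:1 H:1
Element totals:
  C: 3
  H: 4
  N: 2
  O: 1
Molecular formula: C3H4N2O.
DoU = (2C + 2 + N − H − X) / 2 = (2·3 + 2 + 2 − 4 − 0) / 2 = 3.

3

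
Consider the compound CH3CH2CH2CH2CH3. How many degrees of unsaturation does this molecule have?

0

Atom tally by fragment:
  CH3 → C:1 H:3
  CH2 → C:1 H:2
  CH2 → C:1 H:2
  CH2 → C:1 H:2
  CH3 → C:1 H:3
Element totals:
  C: 5
  H: 12
Molecular formula: C5H12.
DoU = (2C + 2 + N − H − X) / 2 = (2·5 + 2 + 0 − 12 − 0) / 2 = 0.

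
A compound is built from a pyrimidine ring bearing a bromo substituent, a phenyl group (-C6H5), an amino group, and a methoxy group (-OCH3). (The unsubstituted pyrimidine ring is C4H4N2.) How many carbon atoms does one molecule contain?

Atom tally by fragment:
  pyrimidine ring core → C:4 H:4 N:2
  (− 4 ring H displaced by substituents)
  + Br → Br:1
  + C6H5 → C:6 H:5
  + NH2 → N:1 H:2
  + OCH3 → C:1 H:3 O:1
Element totals:
  C: 11
  H: 10
  Br: 1
  N: 3
  O: 1

11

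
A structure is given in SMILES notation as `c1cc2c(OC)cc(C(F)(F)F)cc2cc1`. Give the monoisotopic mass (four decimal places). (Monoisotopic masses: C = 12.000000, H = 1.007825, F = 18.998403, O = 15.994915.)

Atom tally by fragment:
  naphthalene ring system core → C:10 H:8
  (− 2 ring H displaced by substituents)
  + OCH3 → C:1 H:3 O:1
  + CF3 → C:1 F:3
Element totals:
  C: 12
  H: 9
  F: 3
  O: 1
Molecular formula: C12H9F3O.
  M = 12(12.0) + 9(1.007825) + 3(18.998403) + 15.994915
    = 144.000000 + 9.070425 + 56.995209 + 15.994915 = 226.060549

226.0605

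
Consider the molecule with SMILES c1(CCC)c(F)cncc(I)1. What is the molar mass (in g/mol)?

Atom tally by fragment:
  pyridine ring core → C:5 H:5 N:1
  (− 3 ring H displaced by substituents)
  + CH2CH2CH3 → C:3 H:7
  + F → F:1
  + I → I:1
Element totals:
  C: 8
  H: 9
  F: 1
  I: 1
  N: 1
Molecular formula: C8H9FIN.
  M = 8(12.011) + 9(1.008) + 18.998 + 126.904 + 14.007
    = 96.088 + 9.072 + 18.998 + 126.904 + 14.007 = 265.069

265.07 g/mol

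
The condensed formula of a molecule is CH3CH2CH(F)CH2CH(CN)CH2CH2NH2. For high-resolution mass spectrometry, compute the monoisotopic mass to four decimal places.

Atom tally by fragment:
  CH3 → C:1 H:3
  CH2 → C:1 H:2
  CH(F) → C:1 H:1 F:1
  CH2 → C:1 H:2
  CH(CN) → C:2 H:1 N:1
  CH2 → C:1 H:2
  CH2NH2 → C:1 H:4 N:1
Element totals:
  C: 8
  H: 15
  F: 1
  N: 2
Molecular formula: C8H15FN2.
  M = 8(12.0) + 15(1.007825) + 18.998403 + 2(14.003074)
    = 96.000000 + 15.117375 + 18.998403 + 28.006148 = 158.121926

158.1219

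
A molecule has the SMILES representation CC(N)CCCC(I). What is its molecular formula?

C6H14IN

Atom tally by fragment:
  CH3 → C:1 H:3
  CH(NH2) → C:1 H:3 N:1
  CH2 → C:1 H:2
  CH2 → C:1 H:2
  CH2 → C:1 H:2
  CH2I → C:1 H:2 I:1
Element totals:
  C: 6
  H: 14
  I: 1
  N: 1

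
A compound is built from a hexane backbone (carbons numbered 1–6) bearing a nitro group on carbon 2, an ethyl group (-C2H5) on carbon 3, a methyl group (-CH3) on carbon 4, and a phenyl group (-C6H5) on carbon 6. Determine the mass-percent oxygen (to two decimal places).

Atom tally by fragment:
  CH3 → C:1 H:3
  CH(NO2) → C:1 H:1 N:1 O:2
  CH(C2H5) → C:3 H:6
  CH(CH3) → C:2 H:4
  CH2 → C:1 H:2
  CH2C6H5 → C:7 H:7
Element totals:
  C: 15
  H: 23
  N: 1
  O: 2
Molecular formula: C15H23NO2.
Molar mass = 249.354 g/mol.
Mass from O: 2 × 15.999 = 31.998 g/mol.
%O = 31.998 / 249.354 × 100 = 12.83%.

12.83%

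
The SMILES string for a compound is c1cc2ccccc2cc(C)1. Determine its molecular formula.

Atom tally by fragment:
  naphthalene ring system core → C:10 H:8
  (− 1 ring H displaced by substituents)
  + CH3 → C:1 H:3
Element totals:
  C: 11
  H: 10

C11H10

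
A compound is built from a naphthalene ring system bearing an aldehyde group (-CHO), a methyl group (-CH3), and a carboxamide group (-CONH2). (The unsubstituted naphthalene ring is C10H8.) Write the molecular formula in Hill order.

C13H11NO2

Atom tally by fragment:
  naphthalene ring system core → C:10 H:8
  (− 3 ring H displaced by substituents)
  + CHO → C:1 H:1 O:1
  + CH3 → C:1 H:3
  + CONH2 → C:1 H:2 O:1 N:1
Element totals:
  C: 13
  H: 11
  N: 1
  O: 2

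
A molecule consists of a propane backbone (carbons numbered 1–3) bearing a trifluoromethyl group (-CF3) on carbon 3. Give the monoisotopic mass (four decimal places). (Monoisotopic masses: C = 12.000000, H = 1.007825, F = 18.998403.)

Atom tally by fragment:
  CH3 → C:1 H:3
  CH2 → C:1 H:2
  CH2CF3 → C:2 H:2 F:3
Element totals:
  C: 4
  H: 7
  F: 3
Molecular formula: C4H7F3.
  M = 4(12.0) + 7(1.007825) + 3(18.998403)
    = 48.000000 + 7.054775 + 56.995209 = 112.049984

112.0500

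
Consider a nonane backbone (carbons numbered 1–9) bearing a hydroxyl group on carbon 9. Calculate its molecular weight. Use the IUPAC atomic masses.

144.26 g/mol

Atom tally by fragment:
  CH3 → C:1 H:3
  CH2 → C:1 H:2
  CH2 → C:1 H:2
  CH2 → C:1 H:2
  CH2 → C:1 H:2
  CH2 → C:1 H:2
  CH2 → C:1 H:2
  CH2 → C:1 H:2
  CH2OH → C:1 H:3 O:1
Element totals:
  C: 9
  H: 20
  O: 1
Molecular formula: C9H20O.
  M = 9(12.011) + 20(1.008) + 15.999
    = 108.099 + 20.160 + 15.999 = 144.258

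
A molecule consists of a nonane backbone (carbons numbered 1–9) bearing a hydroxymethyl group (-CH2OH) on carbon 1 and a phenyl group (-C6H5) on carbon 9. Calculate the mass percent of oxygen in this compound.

Atom tally by fragment:
  HOCH2CH2 → C:2 H:5 O:1
  CH2 → C:1 H:2
  CH2 → C:1 H:2
  CH2 → C:1 H:2
  CH2 → C:1 H:2
  CH2 → C:1 H:2
  CH2 → C:1 H:2
  CH2 → C:1 H:2
  CH2C6H5 → C:7 H:7
Element totals:
  C: 16
  H: 26
  O: 1
Molecular formula: C16H26O.
Molar mass = 234.383 g/mol.
Mass from O: 1 × 15.999 = 15.999 g/mol.
%O = 15.999 / 234.383 × 100 = 6.83%.

6.83%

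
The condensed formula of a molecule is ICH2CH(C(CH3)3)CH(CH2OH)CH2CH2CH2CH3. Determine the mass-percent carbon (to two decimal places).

Atom tally by fragment:
  ICH2 → C:1 H:2 I:1
  CH(C(CH3)3) → C:5 H:10
  CH(CH2OH) → C:2 H:4 O:1
  CH2 → C:1 H:2
  CH2 → C:1 H:2
  CH2 → C:1 H:2
  CH3 → C:1 H:3
Element totals:
  C: 12
  H: 25
  I: 1
  O: 1
Molecular formula: C12H25IO.
Molar mass = 312.235 g/mol.
Mass from C: 12 × 12.011 = 144.132 g/mol.
%C = 144.132 / 312.235 × 100 = 46.16%.

46.16%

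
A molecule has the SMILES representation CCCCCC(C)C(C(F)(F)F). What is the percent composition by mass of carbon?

Atom tally by fragment:
  CH3 → C:1 H:3
  CH2 → C:1 H:2
  CH2 → C:1 H:2
  CH2 → C:1 H:2
  CH2 → C:1 H:2
  CH(CH3) → C:2 H:4
  CH2CF3 → C:2 H:2 F:3
Element totals:
  C: 9
  H: 17
  F: 3
Molecular formula: C9H17F3.
Molar mass = 182.229 g/mol.
Mass from C: 9 × 12.011 = 108.099 g/mol.
%C = 108.099 / 182.229 × 100 = 59.32%.

59.32%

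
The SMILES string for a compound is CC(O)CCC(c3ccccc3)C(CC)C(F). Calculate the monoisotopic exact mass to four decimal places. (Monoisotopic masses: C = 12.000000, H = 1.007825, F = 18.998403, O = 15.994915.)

238.1733

Atom tally by fragment:
  CH3 → C:1 H:3
  CH(OH) → C:1 H:2 O:1
  CH2 → C:1 H:2
  CH2 → C:1 H:2
  CH(C6H5) → C:7 H:6
  CH(C2H5) → C:3 H:6
  CH2F → C:1 H:2 F:1
Element totals:
  C: 15
  H: 23
  F: 1
  O: 1
Molecular formula: C15H23FO.
  M = 15(12.0) + 23(1.007825) + 18.998403 + 15.994915
    = 180.000000 + 23.179975 + 18.998403 + 15.994915 = 238.173293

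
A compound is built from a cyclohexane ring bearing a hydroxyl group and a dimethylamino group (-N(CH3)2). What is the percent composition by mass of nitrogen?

9.78%

Atom tally by fragment:
  cyclohexane ring core → C:6 H:12
  (− 2 ring H displaced by substituents)
  + OH → O:1 H:1
  + N(CH3)2 → N:1 C:2 H:6
Element totals:
  C: 8
  H: 17
  N: 1
  O: 1
Molecular formula: C8H17NO.
Molar mass = 143.230 g/mol.
Mass from N: 1 × 14.007 = 14.007 g/mol.
%N = 14.007 / 143.230 × 100 = 9.78%.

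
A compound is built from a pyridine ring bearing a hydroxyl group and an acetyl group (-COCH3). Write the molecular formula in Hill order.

Atom tally by fragment:
  pyridine ring core → C:5 H:5 N:1
  (− 2 ring H displaced by substituents)
  + OH → O:1 H:1
  + COCH3 → C:2 H:3 O:1
Element totals:
  C: 7
  H: 7
  N: 1
  O: 2

C7H7NO2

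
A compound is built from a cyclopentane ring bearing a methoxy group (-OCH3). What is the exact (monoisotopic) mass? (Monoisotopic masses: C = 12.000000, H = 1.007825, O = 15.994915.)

100.0888

Atom tally by fragment:
  cyclopentane ring core → C:5 H:10
  (− 1 ring H displaced by substituents)
  + OCH3 → C:1 H:3 O:1
Element totals:
  C: 6
  H: 12
  O: 1
Molecular formula: C6H12O.
  M = 6(12.0) + 12(1.007825) + 15.994915
    = 72.000000 + 12.093900 + 15.994915 = 100.088815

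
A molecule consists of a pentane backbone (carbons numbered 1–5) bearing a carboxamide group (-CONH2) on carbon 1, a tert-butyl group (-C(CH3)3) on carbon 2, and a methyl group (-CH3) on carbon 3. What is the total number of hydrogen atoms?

23

Atom tally by fragment:
  H2NOCCH2 → C:2 H:4 O:1 N:1
  CH(C(CH3)3) → C:5 H:10
  CH(CH3) → C:2 H:4
  CH2 → C:1 H:2
  CH3 → C:1 H:3
Element totals:
  C: 11
  H: 23
  N: 1
  O: 1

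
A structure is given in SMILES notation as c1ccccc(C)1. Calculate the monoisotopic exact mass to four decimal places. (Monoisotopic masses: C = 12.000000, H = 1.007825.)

92.0626

Atom tally by fragment:
  benzene ring core → C:6 H:6
  (− 1 ring H displaced by substituents)
  + CH3 → C:1 H:3
Element totals:
  C: 7
  H: 8
Molecular formula: C7H8.
  M = 7(12.0) + 8(1.007825)
    = 84.000000 + 8.062600 = 92.062600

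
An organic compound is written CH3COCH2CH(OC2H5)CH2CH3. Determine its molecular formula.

Atom tally by fragment:
  CH3COCH2 → C:3 H:5 O:1
  CH(OC2H5) → C:3 H:6 O:1
  CH2 → C:1 H:2
  CH3 → C:1 H:3
Element totals:
  C: 8
  H: 16
  O: 2

C8H16O2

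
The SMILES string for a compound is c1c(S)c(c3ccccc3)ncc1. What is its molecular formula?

Atom tally by fragment:
  pyridine ring core → C:5 H:5 N:1
  (− 2 ring H displaced by substituents)
  + SH → S:1 H:1
  + C6H5 → C:6 H:5
Element totals:
  C: 11
  H: 9
  N: 1
  S: 1

C11H9NS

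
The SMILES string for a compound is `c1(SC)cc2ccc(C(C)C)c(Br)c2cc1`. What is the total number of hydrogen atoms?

15

Atom tally by fragment:
  naphthalene ring system core → C:10 H:8
  (− 3 ring H displaced by substituents)
  + SCH3 → C:1 H:3 S:1
  + CH(CH3)2 → C:3 H:7
  + Br → Br:1
Element totals:
  C: 14
  H: 15
  Br: 1
  S: 1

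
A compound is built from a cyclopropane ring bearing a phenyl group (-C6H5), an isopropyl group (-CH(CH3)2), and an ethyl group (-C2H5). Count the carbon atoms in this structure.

14

Atom tally by fragment:
  cyclopropane ring core → C:3 H:6
  (− 3 ring H displaced by substituents)
  + C6H5 → C:6 H:5
  + CH(CH3)2 → C:3 H:7
  + C2H5 → C:2 H:5
Element totals:
  C: 14
  H: 20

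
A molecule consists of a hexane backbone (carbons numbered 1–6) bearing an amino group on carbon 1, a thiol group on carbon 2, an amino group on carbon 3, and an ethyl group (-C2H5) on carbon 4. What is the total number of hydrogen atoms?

20

Atom tally by fragment:
  H2NCH2 → C:1 H:4 N:1
  CH(SH) → C:1 H:2 S:1
  CH(NH2) → C:1 H:3 N:1
  CH(C2H5) → C:3 H:6
  CH2 → C:1 H:2
  CH3 → C:1 H:3
Element totals:
  C: 8
  H: 20
  N: 2
  S: 1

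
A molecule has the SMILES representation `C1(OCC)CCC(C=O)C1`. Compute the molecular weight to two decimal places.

142.20 g/mol

Atom tally by fragment:
  cyclopentane ring core → C:5 H:10
  (− 2 ring H displaced by substituents)
  + OC2H5 → C:2 H:5 O:1
  + CHO → C:1 H:1 O:1
Element totals:
  C: 8
  H: 14
  O: 2
Molecular formula: C8H14O2.
  M = 8(12.011) + 14(1.008) + 2(15.999)
    = 96.088 + 14.112 + 31.998 = 142.198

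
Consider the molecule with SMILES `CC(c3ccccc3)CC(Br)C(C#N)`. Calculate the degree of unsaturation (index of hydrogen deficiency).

6

Atom tally by fragment:
  CH3 → C:1 H:3
  CH(C6H5) → C:7 H:6
  CH2 → C:1 H:2
  CH(Br) → C:1 H:1 Br:1
  CH2CN → C:2 H:2 N:1
Element totals:
  C: 12
  H: 14
  Br: 1
  N: 1
Molecular formula: C12H14BrN.
DoU = (2C + 2 + N − H − X) / 2 = (2·12 + 2 + 1 − 14 − 1) / 2 = 6.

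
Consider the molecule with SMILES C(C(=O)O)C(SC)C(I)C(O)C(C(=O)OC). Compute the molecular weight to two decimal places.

Atom tally by fragment:
  HOOCCH2 → C:2 H:3 O:2
  CH(SCH3) → C:2 H:4 S:1
  CH(I) → C:1 H:1 I:1
  CH(OH) → C:1 H:2 O:1
  CH2COOCH3 → C:3 H:5 O:2
Element totals:
  C: 9
  H: 15
  I: 1
  O: 5
  S: 1
Molecular formula: C9H15IO5S.
  M = 9(12.011) + 15(1.008) + 126.904 + 5(15.999) + 32.06
    = 108.099 + 15.120 + 126.904 + 79.995 + 32.060 = 362.178

362.18 g/mol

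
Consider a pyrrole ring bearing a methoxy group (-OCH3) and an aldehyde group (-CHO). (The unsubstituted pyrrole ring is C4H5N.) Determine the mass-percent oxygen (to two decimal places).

Atom tally by fragment:
  pyrrole ring core → C:4 H:5 N:1
  (− 2 ring H displaced by substituents)
  + OCH3 → C:1 H:3 O:1
  + CHO → C:1 H:1 O:1
Element totals:
  C: 6
  H: 7
  N: 1
  O: 2
Molecular formula: C6H7NO2.
Molar mass = 125.127 g/mol.
Mass from O: 2 × 15.999 = 31.998 g/mol.
%O = 31.998 / 125.127 × 100 = 25.57%.

25.57%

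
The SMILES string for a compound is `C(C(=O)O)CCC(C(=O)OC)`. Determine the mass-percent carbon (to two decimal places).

Atom tally by fragment:
  HOOCCH2 → C:2 H:3 O:2
  CH2 → C:1 H:2
  CH2 → C:1 H:2
  CH2COOCH3 → C:3 H:5 O:2
Element totals:
  C: 7
  H: 12
  O: 4
Molecular formula: C7H12O4.
Molar mass = 160.169 g/mol.
Mass from C: 7 × 12.011 = 84.077 g/mol.
%C = 84.077 / 160.169 × 100 = 52.49%.

52.49%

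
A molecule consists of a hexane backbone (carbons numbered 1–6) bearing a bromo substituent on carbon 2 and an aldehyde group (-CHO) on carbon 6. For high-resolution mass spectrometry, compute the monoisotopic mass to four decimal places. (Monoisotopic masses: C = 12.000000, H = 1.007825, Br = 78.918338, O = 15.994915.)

192.0150

Atom tally by fragment:
  CH3 → C:1 H:3
  CH(Br) → C:1 H:1 Br:1
  CH2 → C:1 H:2
  CH2 → C:1 H:2
  CH2 → C:1 H:2
  CH2CHO → C:2 H:3 O:1
Element totals:
  C: 7
  H: 13
  Br: 1
  O: 1
Molecular formula: C7H13BrO.
  M = 7(12.0) + 13(1.007825) + 78.918338 + 15.994915
    = 84.000000 + 13.101725 + 78.918338 + 15.994915 = 192.014978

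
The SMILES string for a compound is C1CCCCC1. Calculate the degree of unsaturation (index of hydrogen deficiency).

Atom tally by fragment:
  cyclohexane ring core → C:6 H:12
Element totals:
  C: 6
  H: 12
Molecular formula: C6H12.
DoU = (2C + 2 + N − H − X) / 2 = (2·6 + 2 + 0 − 12 − 0) / 2 = 1.

1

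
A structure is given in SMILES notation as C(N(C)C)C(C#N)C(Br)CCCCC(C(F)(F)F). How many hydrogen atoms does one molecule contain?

Atom tally by fragment:
  (CH3)2NCH2 → C:3 H:8 N:1
  CH(CN) → C:2 H:1 N:1
  CH(Br) → C:1 H:1 Br:1
  CH2 → C:1 H:2
  CH2 → C:1 H:2
  CH2 → C:1 H:2
  CH2 → C:1 H:2
  CH2CF3 → C:2 H:2 F:3
Element totals:
  C: 12
  H: 20
  Br: 1
  F: 3
  N: 2

20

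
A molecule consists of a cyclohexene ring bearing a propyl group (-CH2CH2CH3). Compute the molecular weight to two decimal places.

Atom tally by fragment:
  cyclohexene ring core → C:6 H:10
  (− 1 ring H displaced by substituents)
  + CH2CH2CH3 → C:3 H:7
Element totals:
  C: 9
  H: 16
Molecular formula: C9H16.
  M = 9(12.011) + 16(1.008)
    = 108.099 + 16.128 = 124.227

124.23 g/mol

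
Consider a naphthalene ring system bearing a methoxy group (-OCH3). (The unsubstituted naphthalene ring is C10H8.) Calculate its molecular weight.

Atom tally by fragment:
  naphthalene ring system core → C:10 H:8
  (− 1 ring H displaced by substituents)
  + OCH3 → C:1 H:3 O:1
Element totals:
  C: 11
  H: 10
  O: 1
Molecular formula: C11H10O.
  M = 11(12.011) + 10(1.008) + 15.999
    = 132.121 + 10.080 + 15.999 = 158.200

158.20 g/mol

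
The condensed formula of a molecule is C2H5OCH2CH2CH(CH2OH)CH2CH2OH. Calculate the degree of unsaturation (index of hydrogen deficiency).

0

Atom tally by fragment:
  C2H5OCH2 → C:3 H:7 O:1
  CH2 → C:1 H:2
  CH(CH2OH) → C:2 H:4 O:1
  CH2CH2OH → C:2 H:5 O:1
Element totals:
  C: 8
  H: 18
  O: 3
Molecular formula: C8H18O3.
DoU = (2C + 2 + N − H − X) / 2 = (2·8 + 2 + 0 − 18 − 0) / 2 = 0.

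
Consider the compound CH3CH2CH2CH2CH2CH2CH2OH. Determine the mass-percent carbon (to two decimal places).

Atom tally by fragment:
  CH3 → C:1 H:3
  CH2 → C:1 H:2
  CH2 → C:1 H:2
  CH2 → C:1 H:2
  CH2 → C:1 H:2
  CH2CH2OH → C:2 H:5 O:1
Element totals:
  C: 7
  H: 16
  O: 1
Molecular formula: C7H16O.
Molar mass = 116.204 g/mol.
Mass from C: 7 × 12.011 = 84.077 g/mol.
%C = 84.077 / 116.204 × 100 = 72.35%.

72.35%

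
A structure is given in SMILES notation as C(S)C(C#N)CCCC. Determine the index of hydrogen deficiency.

Atom tally by fragment:
  HSCH2 → C:1 H:3 S:1
  CH(CN) → C:2 H:1 N:1
  CH2 → C:1 H:2
  CH2 → C:1 H:2
  CH2 → C:1 H:2
  CH3 → C:1 H:3
Element totals:
  C: 7
  H: 13
  N: 1
  S: 1
Molecular formula: C7H13NS.
DoU = (2C + 2 + N − H − X) / 2 = (2·7 + 2 + 1 − 13 − 0) / 2 = 2.

2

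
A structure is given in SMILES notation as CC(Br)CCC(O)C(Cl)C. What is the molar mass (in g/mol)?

229.54 g/mol

Atom tally by fragment:
  CH3 → C:1 H:3
  CH(Br) → C:1 H:1 Br:1
  CH2 → C:1 H:2
  CH2 → C:1 H:2
  CH(OH) → C:1 H:2 O:1
  CH(Cl) → C:1 H:1 Cl:1
  CH3 → C:1 H:3
Element totals:
  C: 7
  H: 14
  Br: 1
  Cl: 1
  O: 1
Molecular formula: C7H14BrClO.
  M = 7(12.011) + 14(1.008) + 79.904 + 35.45 + 15.999
    = 84.077 + 14.112 + 79.904 + 35.450 + 15.999 = 229.542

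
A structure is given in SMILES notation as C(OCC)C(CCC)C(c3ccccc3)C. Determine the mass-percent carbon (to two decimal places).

Atom tally by fragment:
  C2H5OCH2 → C:3 H:7 O:1
  CH(CH2CH2CH3) → C:4 H:8
  CH(C6H5) → C:7 H:6
  CH3 → C:1 H:3
Element totals:
  C: 15
  H: 24
  O: 1
Molecular formula: C15H24O.
Molar mass = 220.356 g/mol.
Mass from C: 15 × 12.011 = 180.165 g/mol.
%C = 180.165 / 220.356 × 100 = 81.76%.

81.76%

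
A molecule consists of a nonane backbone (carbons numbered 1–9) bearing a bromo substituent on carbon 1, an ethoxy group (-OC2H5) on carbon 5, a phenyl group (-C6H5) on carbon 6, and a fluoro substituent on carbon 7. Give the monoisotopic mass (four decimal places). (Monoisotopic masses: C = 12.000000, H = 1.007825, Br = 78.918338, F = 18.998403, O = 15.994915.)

Atom tally by fragment:
  BrCH2 → C:1 H:2 Br:1
  CH2 → C:1 H:2
  CH2 → C:1 H:2
  CH2 → C:1 H:2
  CH(OC2H5) → C:3 H:6 O:1
  CH(C6H5) → C:7 H:6
  CH(F) → C:1 H:1 F:1
  CH2 → C:1 H:2
  CH3 → C:1 H:3
Element totals:
  C: 17
  H: 26
  Br: 1
  F: 1
  O: 1
Molecular formula: C17H26BrFO.
  M = 17(12.0) + 26(1.007825) + 78.918338 + 18.998403 + 15.994915
    = 204.000000 + 26.203450 + 78.918338 + 18.998403 + 15.994915 = 344.115106

344.1151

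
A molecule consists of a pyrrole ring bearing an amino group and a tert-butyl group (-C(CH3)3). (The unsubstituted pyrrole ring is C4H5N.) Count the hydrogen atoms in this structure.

Atom tally by fragment:
  pyrrole ring core → C:4 H:5 N:1
  (− 2 ring H displaced by substituents)
  + NH2 → N:1 H:2
  + C(CH3)3 → C:4 H:9
Element totals:
  C: 8
  H: 14
  N: 2

14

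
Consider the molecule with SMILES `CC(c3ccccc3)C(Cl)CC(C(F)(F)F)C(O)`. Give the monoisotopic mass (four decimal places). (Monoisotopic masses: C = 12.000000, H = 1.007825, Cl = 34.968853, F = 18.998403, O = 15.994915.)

Atom tally by fragment:
  CH3 → C:1 H:3
  CH(C6H5) → C:7 H:6
  CH(Cl) → C:1 H:1 Cl:1
  CH2 → C:1 H:2
  CH(CF3) → C:2 H:1 F:3
  CH2OH → C:1 H:3 O:1
Element totals:
  C: 13
  H: 16
  Cl: 1
  F: 3
  O: 1
Molecular formula: C13H16ClF3O.
  M = 13(12.0) + 16(1.007825) + 34.968853 + 3(18.998403) + 15.994915
    = 156.000000 + 16.125200 + 34.968853 + 56.995209 + 15.994915 = 280.084177

280.0842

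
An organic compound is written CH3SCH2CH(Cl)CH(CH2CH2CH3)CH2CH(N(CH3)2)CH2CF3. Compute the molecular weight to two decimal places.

Atom tally by fragment:
  CH3SCH2 → C:2 H:5 S:1
  CH(Cl) → C:1 H:1 Cl:1
  CH(CH2CH2CH3) → C:4 H:8
  CH2 → C:1 H:2
  CH(N(CH3)2) → C:3 H:7 N:1
  CH2CF3 → C:2 H:2 F:3
Element totals:
  C: 13
  H: 25
  Cl: 1
  F: 3
  N: 1
  S: 1
Molecular formula: C13H25ClF3NS.
  M = 13(12.011) + 25(1.008) + 35.45 + 3(18.998) + 14.007 + 32.06
    = 156.143 + 25.200 + 35.450 + 56.994 + 14.007 + 32.060 = 319.854

319.85 g/mol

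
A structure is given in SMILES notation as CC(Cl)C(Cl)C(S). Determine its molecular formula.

Atom tally by fragment:
  CH3 → C:1 H:3
  CH(Cl) → C:1 H:1 Cl:1
  CH(Cl) → C:1 H:1 Cl:1
  CH2SH → C:1 H:3 S:1
Element totals:
  C: 4
  H: 8
  Cl: 2
  S: 1

C4H8Cl2S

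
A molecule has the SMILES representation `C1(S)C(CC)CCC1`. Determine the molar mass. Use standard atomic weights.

Atom tally by fragment:
  cyclopentane ring core → C:5 H:10
  (− 2 ring H displaced by substituents)
  + SH → S:1 H:1
  + C2H5 → C:2 H:5
Element totals:
  C: 7
  H: 14
  S: 1
Molecular formula: C7H14S.
  M = 7(12.011) + 14(1.008) + 32.06
    = 84.077 + 14.112 + 32.060 = 130.249

130.25 g/mol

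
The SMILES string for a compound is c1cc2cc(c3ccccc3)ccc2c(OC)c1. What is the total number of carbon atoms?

Atom tally by fragment:
  naphthalene ring system core → C:10 H:8
  (− 2 ring H displaced by substituents)
  + C6H5 → C:6 H:5
  + OCH3 → C:1 H:3 O:1
Element totals:
  C: 17
  H: 14
  O: 1

17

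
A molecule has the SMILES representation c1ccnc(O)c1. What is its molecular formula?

C5H5NO

Atom tally by fragment:
  pyridine ring core → C:5 H:5 N:1
  (− 1 ring H displaced by substituents)
  + OH → O:1 H:1
Element totals:
  C: 5
  H: 5
  N: 1
  O: 1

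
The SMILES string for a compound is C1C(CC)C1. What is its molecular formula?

C5H10

Atom tally by fragment:
  cyclopropane ring core → C:3 H:6
  (− 1 ring H displaced by substituents)
  + C2H5 → C:2 H:5
Element totals:
  C: 5
  H: 10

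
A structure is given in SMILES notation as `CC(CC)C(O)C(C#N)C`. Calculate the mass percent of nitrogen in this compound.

9.92%

Atom tally by fragment:
  CH3 → C:1 H:3
  CH(C2H5) → C:3 H:6
  CH(OH) → C:1 H:2 O:1
  CH(CN) → C:2 H:1 N:1
  CH3 → C:1 H:3
Element totals:
  C: 8
  H: 15
  N: 1
  O: 1
Molecular formula: C8H15NO.
Molar mass = 141.214 g/mol.
Mass from N: 1 × 14.007 = 14.007 g/mol.
%N = 14.007 / 141.214 × 100 = 9.92%.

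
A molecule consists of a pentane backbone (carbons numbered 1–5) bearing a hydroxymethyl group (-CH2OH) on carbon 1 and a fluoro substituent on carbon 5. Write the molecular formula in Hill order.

C6H13FO

Atom tally by fragment:
  HOCH2CH2 → C:2 H:5 O:1
  CH2 → C:1 H:2
  CH2 → C:1 H:2
  CH2 → C:1 H:2
  CH2F → C:1 H:2 F:1
Element totals:
  C: 6
  H: 13
  F: 1
  O: 1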